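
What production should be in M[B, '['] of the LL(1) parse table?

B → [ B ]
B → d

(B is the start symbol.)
B → [ B ]

To find M[B, '['], we find productions for B where '[' is in the predict set (PREDICT(N → α) = (FIRST(α) \ {ε}) ∪ (FOLLOW(N) if α ⇒* ε)).

B → [ B ]: PREDICT = { '[' }
  '[' is in predict set, so this production goes in M[B, '[']
B → d: PREDICT = { 'd' }

M[B, '['] = B → [ B ]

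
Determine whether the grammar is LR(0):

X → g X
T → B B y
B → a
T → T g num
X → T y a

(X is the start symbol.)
Yes, the grammar is LR(0)

Augment with X' → X and build the canonical LR(0) collection (I0 = CLOSURE({[X' → . X]}), then GOTO on every symbol after a dot until no new states appear). It has 13 states:
  I0: { [B → . a], [T → . B B y], [T → . T g num], [X → . T y a], [X → . g X], [X' → . X] }  — shift
  I1: { [B → . a], [T → B . B y] }  — shift
  I2: { [T → T . g num], [X → T . y a] }  — shift
  I3: { [X' → X .] }  — accept
  I4: { [B → a .] }  — reduce
  I5: { [B → . a], [T → . B B y], [T → . T g num], [X → . T y a], [X → . g X], [X → g . X] }  — shift
  I6: { [X → g X .] }  — reduce
  I7: { [T → T g . num] }  — shift
  I8: { [X → T y . a] }  — shift
  I9: { [X → T y a .] }  — reduce
  I10: { [T → T g num .] }  — reduce
  I11: { [T → B B . y] }  — shift
  I12: { [T → B B y .] }  — reduce

Every state is either a pure shift/goto state or contains exactly one complete item and nothing to shift — no conflicts. The grammar is LR(0).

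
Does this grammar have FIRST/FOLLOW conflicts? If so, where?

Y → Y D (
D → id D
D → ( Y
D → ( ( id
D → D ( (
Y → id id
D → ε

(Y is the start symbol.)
A FIRST/FOLLOW conflict occurs when a non-terminal N has a nullable alternative N → β (β ⇒* ε) and another alternative N → α with FIRST(α) ∩ FOLLOW(N) ≠ ∅: on such a lookahead the parser cannot decide between expanding α and letting N vanish via β.

Nullable non-terminals: D.
FIRST sets used below: FIRST(D) = { '(', 'id', ε }

D: nullable alternative(s) D → ε; FOLLOW(D) = { '(' }
  D → id D: FIRST \ {ε} = { 'id' } — disjoint from FOLLOW(D)
  D → ( Y: FIRST \ {ε} = { '(' } — overlaps FOLLOW(D) on { '(' }: CONFLICT
  D → ( ( id: FIRST \ {ε} = { '(' } — overlaps FOLLOW(D) on { '(' }: CONFLICT
  D → D ( (: FIRST \ {ε} = { '(', 'id' } — overlaps FOLLOW(D) on { '(' }: CONFLICT
  D → ε: FIRST \ {ε} = { } — this is the only nullable alternative, skip

Y has no nullable alternative, so no FIRST/FOLLOW check is needed there.

So the grammar has 3 FIRST/FOLLOW conflicts (marked CONFLICT above).

Answer: Yes. D → '(' Y with FOLLOW(D) on { '(' }; D → '(' '(' id with FOLLOW(D) on { '(' }; D → D '(' '(' with FOLLOW(D) on { '(' }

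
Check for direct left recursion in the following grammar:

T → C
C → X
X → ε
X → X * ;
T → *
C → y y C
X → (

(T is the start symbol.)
Yes, X is left-recursive

Direct left recursion occurs when N → N α for some non-terminal N (the right-hand side begins with the left-hand side itself).

T → C: starts with C
C → X: starts with X
X → ε: starts with ε
X → X * ;: LEFT RECURSIVE (starts with X)
T → *: starts with '*'
C → y y C: starts with y
X → (: starts with '('

The grammar has direct left recursion on: X.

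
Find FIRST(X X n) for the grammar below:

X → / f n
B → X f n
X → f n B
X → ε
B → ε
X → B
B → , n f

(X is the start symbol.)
FIRST sets of the non-terminals involved (from the grammar, by fixed-point iteration):
  FIRST(X) = { ',', '/', 'f', ε }

To compute FIRST(X X n), process the symbols left to right:
Symbol X is a non-terminal. Add FIRST(X) \ {ε} = { ',', '/', 'f' }
X is nullable (ε ∈ FIRST(X)), continue to the next symbol.
Symbol X is a non-terminal. Add FIRST(X) \ {ε} = { ',', '/', 'f' }
X is nullable (ε ∈ FIRST(X)), continue to the next symbol.
Symbol n is a terminal. Add 'n' and stop.
FIRST(X X n) = { ',', '/', 'f', 'n' }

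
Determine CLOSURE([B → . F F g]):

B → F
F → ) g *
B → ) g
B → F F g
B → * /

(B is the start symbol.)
Start with: [B → . F F g]
  [B → . F F g] has the dot before F: add [F → . ) g *]
No further items can be added.

CLOSURE = { [B → . F F g], [F → . ) g *] }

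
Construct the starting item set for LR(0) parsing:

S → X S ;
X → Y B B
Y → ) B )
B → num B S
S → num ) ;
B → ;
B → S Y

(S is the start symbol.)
First, augment the grammar with S' → S
I₀ = CLOSURE({ [S' → . S] }):
  [S' → . S] has the dot before S: add [S → . X S ;], [S → . num ) ;]
  [S → . X S ;] has the dot before X: add [X → . Y B B]
  [X → . Y B B] has the dot before Y: add [Y → . ) B )]
No further items can be added.

I₀ = { [S → . X S ;], [S → . num ) ;], [S' → . S], [X → . Y B B], [Y → . ) B )] }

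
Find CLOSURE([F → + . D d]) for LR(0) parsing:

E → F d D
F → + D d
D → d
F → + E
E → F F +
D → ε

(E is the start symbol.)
{ [D → . d], [D → .], [F → + . D d] }

Start with: [F → + . D d]
  [F → + . D d] has the dot before D: add [D → . d], [D → .]
No further items can be added.

CLOSURE = { [D → . d], [D → .], [F → + . D d] }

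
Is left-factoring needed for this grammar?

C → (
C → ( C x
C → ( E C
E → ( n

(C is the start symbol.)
Yes, C has productions with common prefix '('

Left-factoring is needed when two productions for the same non-terminal
share a common prefix on the right-hand side.

Productions for C:
  C → (
  C → ( C x
  C → ( E C

Found common prefix '(' in productions for C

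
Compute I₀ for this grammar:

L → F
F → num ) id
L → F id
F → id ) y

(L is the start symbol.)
{ [F → . id ) y], [F → . num ) id], [L → . F id], [L → . F], [L' → . L] }

First, augment the grammar with L' → L
I₀ = CLOSURE({ [L' → . L] }):
  [L' → . L] has the dot before L: add [L → . F], [L → . F id]
  [L → . F] has the dot before F: add [F → . num ) id], [F → . id ) y]
No further items can be added.

I₀ = { [F → . id ) y], [F → . num ) id], [L → . F id], [L → . F], [L' → . L] }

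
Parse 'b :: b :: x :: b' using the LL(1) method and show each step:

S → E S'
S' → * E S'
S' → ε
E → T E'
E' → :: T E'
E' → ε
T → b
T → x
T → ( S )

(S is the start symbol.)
LL(1) parsing maintains a stack (initially the start symbol over $) and the input. At each step: if the stack top is a terminal, match it against the current input token; if it is a non-terminal N, replace it with the RHS of M[N, lookahead] (the unique production whose predict set contains the lookahead).

Stack is shown with the top on the left.

Stack         Input               Action
----------------------------------------
S $           b :: b :: x :: b $  output S → E S'
E S' $        b :: b :: x :: b $  output E → T E'
T E' S' $     b :: b :: x :: b $  output T → b
b E' S' $     b :: b :: x :: b $  match 'b'
E' S' $       :: b :: x :: b $    output E' → :: T E'
:: T E' S' $  :: b :: x :: b $    match '::'
T E' S' $     b :: x :: b $       output T → b
b E' S' $     b :: x :: b $       match 'b'
E' S' $       :: x :: b $         output E' → :: T E'
:: T E' S' $  :: x :: b $         match '::'
T E' S' $     x :: b $            output T → x
x E' S' $     x :: b $            match 'x'
E' S' $       :: b $              output E' → :: T E'
:: T E' S' $  :: b $              match '::'
T E' S' $     b $                 output T → b
b E' S' $     b $                 match 'b'
E' S' $       $                   output E' → ε
S' $          $                   output S' → ε
$             $                   accept

The string is accepted.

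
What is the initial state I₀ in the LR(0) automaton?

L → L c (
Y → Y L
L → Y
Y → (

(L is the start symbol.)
{ [L → . L c (], [L → . Y], [L' → . L], [Y → . (], [Y → . Y L] }

First, augment the grammar with L' → L
I₀ = CLOSURE({ [L' → . L] }):
  [L' → . L] has the dot before L: add [L → . L c (], [L → . Y]
  [L → . Y] has the dot before Y: add [Y → . Y L], [Y → . (]
No further items can be added.

I₀ = { [L → . L c (], [L → . Y], [L' → . L], [Y → . (], [Y → . Y L] }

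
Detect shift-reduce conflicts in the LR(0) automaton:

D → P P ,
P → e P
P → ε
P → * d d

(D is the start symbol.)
A shift-reduce conflict occurs when an LR(0) state has both:
  - a complete (reduce) item [A → α .] (dot at the end), and
  - a shift item [B → β . c γ] (dot before a terminal).

Augment with D' → D and build the canonical LR(0) collection (I0 = CLOSURE({[D' → . D]}), then GOTO on every symbol after a dot until no new states appear). It has 10 states:
  I0: { [D → . P P ,], [D' → . D], [P → . * d d], [P → . e P], [P → .] }  — shift, reduce
  I1: { [P → * . d d] }  — shift
  I2: { [D' → D .] }  — accept
  I3: { [D → P . P ,], [P → . * d d], [P → . e P], [P → .] }  — shift, reduce
  I4: { [P → . * d d], [P → . e P], [P → .], [P → e . P] }  — shift, reduce
  I5: { [P → e P .] }  — reduce
  I6: { [D → P P . ,] }  — shift
  I7: { [D → P P , .] }  — reduce
  I8: { [P → * d . d] }  — shift
  I9: { [P → * d d .] }  — reduce

I0 contains reduce item [P → .] and shift items [P → . * d d], [P → . e P] — shift-reduce conflict.
I3 contains reduce item [P → .] and shift items [P → . * d d], [P → . e P] — shift-reduce conflict.
I4 contains reduce item [P → .] and shift items [P → . * d d], [P → . e P] — shift-reduce conflict.

Answer: Yes — I0: [P → .] vs [P → . * d d]; I3: [P → .] vs [P → . * d d]; I4: [P → .] vs [P → . * d d]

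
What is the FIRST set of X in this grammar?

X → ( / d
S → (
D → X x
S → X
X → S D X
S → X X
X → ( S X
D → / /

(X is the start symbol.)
{ '(' }

FIRST sets of the other non-terminals involved (by the same procedure, iterated to a fixed point):
  FIRST(S) = { '(' }

From X → ( / d:
  - '(' is a terminal: add '(' and stop
From X → S D X:
  - S is a non-terminal: add FIRST(S) \ {ε} = { '(' }
    S is not nullable, so stop
From X → ( S X:
  - '(' is a terminal: add '(' and stop

Collecting: FIRST(X) = { '(' }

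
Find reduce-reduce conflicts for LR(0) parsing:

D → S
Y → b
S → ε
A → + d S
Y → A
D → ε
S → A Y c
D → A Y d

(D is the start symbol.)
Augment with D' → D and build the canonical LR(0) collection (I0 = CLOSURE({[D' → . D]}), then GOTO on every symbol after a dot until no new states appear). It has 14 states:
  I0: { [A → . + d S], [D → . A Y d], [D → . S], [D → .], [D' → . D], [S → . A Y c], [S → .] }  — shift, 2 reduces
  I1: { [A → + . d S] }  — shift
  I2: { [A → . + d S], [D → A . Y d], [S → A . Y c], [Y → . A], [Y → . b] }  — shift
  I3: { [D' → D .] }  — accept
  I4: { [D → S .] }  — reduce
  I5: { [Y → A .] }  — reduce
  I6: { [D → A Y . d], [S → A Y . c] }  — shift
  I7: { [Y → b .] }  — reduce
  I8: { [S → A Y c .] }  — reduce
  I9: { [D → A Y d .] }  — reduce
  I10: { [A → + d . S], [A → . + d S], [S → . A Y c], [S → .] }  — shift, reduce
  I11: { [A → . + d S], [S → A . Y c], [Y → . A], [Y → . b] }  — shift
  I12: { [A → + d S .] }  — reduce
  I13: { [S → A Y . c] }  — shift

I0 contains complete items [D → .], [S → .] — reduce-reduce conflict.

Answer: Yes — I0: [D → .] vs [S → .]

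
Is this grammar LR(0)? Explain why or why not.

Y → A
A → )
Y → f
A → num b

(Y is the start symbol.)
Yes, the grammar is LR(0)

A grammar is LR(0) if no state in the canonical LR(0) collection has:
  - both a shift item (dot before a terminal) and a complete item (shift-reduce conflict), or
  - two or more complete items (reduce-reduce conflict; the accept item [Y' → Y .] counts as a complete item here).

Augment with Y' → Y and build the canonical LR(0) collection (I0 = CLOSURE({[Y' → . Y]}), then GOTO on every symbol after a dot until no new states appear). It has 7 states:
  I0: { [A → . )], [A → . num b], [Y → . A], [Y → . f], [Y' → . Y] }  — shift
  I1: { [A → ) .] }  — reduce
  I2: { [Y → A .] }  — reduce
  I3: { [Y' → Y .] }  — accept
  I4: { [Y → f .] }  — reduce
  I5: { [A → num . b] }  — shift
  I6: { [A → num b .] }  — reduce

Every state is either a pure shift/goto state or contains exactly one complete item and nothing to shift — no conflicts. The grammar is LR(0).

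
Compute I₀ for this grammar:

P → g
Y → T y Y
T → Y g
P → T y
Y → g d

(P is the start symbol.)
{ [P → . T y], [P → . g], [P' → . P], [T → . Y g], [Y → . T y Y], [Y → . g d] }

First, augment the grammar with P' → P
I₀ = CLOSURE({ [P' → . P] }):
  [P' → . P] has the dot before P: add [P → . g], [P → . T y]
  [P → . T y] has the dot before T: add [T → . Y g]
  [T → . Y g] has the dot before Y: add [Y → . T y Y], [Y → . g d]
No further items can be added.

I₀ = { [P → . T y], [P → . g], [P' → . P], [T → . Y g], [Y → . T y Y], [Y → . g d] }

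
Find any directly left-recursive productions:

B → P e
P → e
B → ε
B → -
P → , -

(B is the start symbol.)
No direct left recursion

Direct left recursion occurs when N → N α for some non-terminal N (the right-hand side begins with the left-hand side itself).

B → P e: starts with P
P → e: starts with e
B → ε: starts with ε
B → -: starts with '-'
P → , -: starts with ','

No direct left recursion found.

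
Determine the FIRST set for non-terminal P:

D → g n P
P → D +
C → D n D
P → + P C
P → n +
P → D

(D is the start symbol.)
{ '+', 'g', 'n' }

FIRST sets of the other non-terminals involved (by the same procedure, iterated to a fixed point):
  FIRST(D) = { 'g' }

From P → D +:
  - D is a non-terminal: add FIRST(D) \ {ε} = { 'g' }
    D is not nullable, so stop
From P → + P C:
  - '+' is a terminal: add '+' and stop
From P → n +:
  - n is a terminal: add 'n' and stop
From P → D:
  - D is a non-terminal: add FIRST(D) \ {ε} = { 'g' }
    D is not nullable, so stop

Collecting: FIRST(P) = { '+', 'g', 'n' }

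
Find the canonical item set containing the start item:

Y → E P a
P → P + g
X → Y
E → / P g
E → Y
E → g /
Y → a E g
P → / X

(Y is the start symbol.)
{ [E → . / P g], [E → . Y], [E → . g /], [Y → . E P a], [Y → . a E g], [Y' → . Y] }

First, augment the grammar with Y' → Y
I₀ = CLOSURE({ [Y' → . Y] }):
  [Y' → . Y] has the dot before Y: add [Y → . E P a], [Y → . a E g]
  [Y → . E P a] has the dot before E: add [E → . / P g], [E → . Y], [E → . g /]
No further items can be added.

I₀ = { [E → . / P g], [E → . Y], [E → . g /], [Y → . E P a], [Y → . a E g], [Y' → . Y] }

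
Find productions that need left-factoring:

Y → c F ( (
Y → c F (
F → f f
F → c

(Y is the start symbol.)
Yes, Y has productions with common prefix 'c F ('

Left-factoring is needed when two productions for the same non-terminal
share a common prefix on the right-hand side.

Productions for Y:
  Y → c F ( (
  Y → c F (
Productions for F:
  F → f f
  F → c

Found common prefix 'c F (' in productions for Y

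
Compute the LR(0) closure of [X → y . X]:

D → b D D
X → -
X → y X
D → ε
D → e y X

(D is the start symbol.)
Start with: [X → y . X]
  [X → y . X] has the dot before X: add [X → . -], [X → . y X]
No further items can be added.

CLOSURE = { [X → . -], [X → . y X], [X → y . X] }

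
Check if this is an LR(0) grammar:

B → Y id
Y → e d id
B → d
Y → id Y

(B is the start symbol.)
Yes, the grammar is LR(0)

A grammar is LR(0) if no state in the canonical LR(0) collection has:
  - both a shift item (dot before a terminal) and a complete item (shift-reduce conflict), or
  - two or more complete items (reduce-reduce conflict; the accept item [B' → B .] counts as a complete item here).

Augment with B' → B and build the canonical LR(0) collection (I0 = CLOSURE({[B' → . B]}), then GOTO on every symbol after a dot until no new states appear). It has 10 states:
  I0: { [B → . Y id], [B → . d], [B' → . B], [Y → . e d id], [Y → . id Y] }  — shift
  I1: { [B' → B .] }  — accept
  I2: { [B → Y . id] }  — shift
  I3: { [B → d .] }  — reduce
  I4: { [Y → e . d id] }  — shift
  I5: { [Y → . e d id], [Y → . id Y], [Y → id . Y] }  — shift
  I6: { [Y → id Y .] }  — reduce
  I7: { [Y → e d . id] }  — shift
  I8: { [Y → e d id .] }  — reduce
  I9: { [B → Y id .] }  — reduce

Every state is either a pure shift/goto state or contains exactly one complete item and nothing to shift — no conflicts. The grammar is LR(0).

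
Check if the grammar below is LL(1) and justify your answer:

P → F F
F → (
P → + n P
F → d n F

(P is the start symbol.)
Relevant sets:
  FIRST(F) = { '(', 'd' }

For P:
  PREDICT(P → F F) = { '(', 'd' }
  PREDICT(P → '+' n P) = { '+' }
For F:
  PREDICT(F → '(') = { '(' }
  PREDICT(F → d n F) = { 'd' }

All predict sets are disjoint. The grammar IS LL(1).

Answer: Yes, the grammar is LL(1).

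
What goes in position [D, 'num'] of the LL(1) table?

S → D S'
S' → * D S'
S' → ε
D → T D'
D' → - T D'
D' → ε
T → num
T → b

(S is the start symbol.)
D → T D'

To find M[D, 'num'], we find productions for D where 'num' is in the predict set (PREDICT(N → α) = (FIRST(α) \ {ε}) ∪ (FOLLOW(N) if α ⇒* ε)).

Relevant sets:
  FIRST(T) = { 'b', 'num' }

D → T D': PREDICT = { 'b', 'num' }
  'num' is in predict set, so this production goes in M[D, 'num']

M[D, 'num'] = D → T D'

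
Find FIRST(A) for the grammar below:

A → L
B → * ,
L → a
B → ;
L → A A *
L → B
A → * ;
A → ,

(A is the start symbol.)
To compute FIRST(A), examine every production with A on the left-hand side, reading each right-hand side left to right until a non-nullable symbol is reached.

FIRST sets of the other non-terminals involved (by the same procedure, iterated to a fixed point):
  FIRST(L) = { '*', ',', ';', 'a' }

From A → L:
  - L is a non-terminal: add FIRST(L) \ {ε} = { '*', ',', ';', 'a' }
    L is not nullable, so stop
From A → * ;:
  - '*' is a terminal: add '*' and stop
From A → ,:
  - ',' is a terminal: add ',' and stop

Collecting: FIRST(A) = { '*', ',', ';', 'a' }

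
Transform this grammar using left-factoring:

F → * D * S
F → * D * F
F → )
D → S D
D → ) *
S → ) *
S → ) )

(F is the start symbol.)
Left-factoring transforms A → αβ₁ | αβ₂ into A → αA' and A' → β₁ | β₂
(α is the longest common prefix among the alternatives). Repeat until
no nonterminal has two alternatives with a common prefix.

Round 1: F has alternatives sharing prefix '* D *'. Introduce F': F → * D * F'
  Add: F' → S
  Add: F' → F

Round 2: S has alternatives sharing prefix ')'. Introduce S': S → ) S'
  Add: S' → *
  Add: S' → )

No remaining common prefixes — done.

Resulting grammar:
F → * D * F'
F' → S
F' → F
F → )
D → S D
D → ) *
S → ) S'
S' → *
S' → )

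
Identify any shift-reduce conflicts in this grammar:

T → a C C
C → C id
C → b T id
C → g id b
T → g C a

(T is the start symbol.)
A shift-reduce conflict occurs when an LR(0) state has both:
  - a complete (reduce) item [A → α .] (dot at the end), and
  - a shift item [B → β . c γ] (dot before a terminal).

Augment with T' → T and build the canonical LR(0) collection (I0 = CLOSURE({[T' → . T]}), then GOTO on every symbol after a dot until no new states appear). It has 15 states:
  I0: { [T → . a C C], [T → . g C a], [T' → . T] }  — shift
  I1: { [T' → T .] }  — accept
  I2: { [C → . C id], [C → . b T id], [C → . g id b], [T → a . C C] }  — shift
  I3: { [C → . C id], [C → . b T id], [C → . g id b], [T → g . C a] }  — shift
  I4: { [C → C . id], [T → g C . a] }  — shift
  I5: { [C → b . T id], [T → . a C C], [T → . g C a] }  — shift
  I6: { [C → g . id b] }  — shift
  I7: { [C → g id . b] }  — shift
  I8: { [C → g id b .] }  — reduce
  I9: { [C → b T . id] }  — shift
  I10: { [C → b T id .] }  — reduce
  I11: { [T → g C a .] }  — reduce
  I12: { [C → C id .] }  — reduce
  I13: { [C → . C id], [C → . b T id], [C → . g id b], [C → C . id], [T → a C . C] }  — shift
  I14: { [C → C . id], [T → a C C .] }  — shift, reduce

I14 contains reduce item [T → a C C .] and shift item [C → C . id] — shift-reduce conflict.

Answer: Yes — I14: [T → a C C .] vs [C → C . id]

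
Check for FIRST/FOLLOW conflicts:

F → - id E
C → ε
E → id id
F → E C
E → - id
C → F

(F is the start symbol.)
Nullable non-terminals: C.
FIRST sets used below: FIRST(F) = { '-', 'id' }

C: nullable alternative(s) C → ε; FOLLOW(C) = { $ }
  C → ε: FIRST \ {ε} = { } — this is the only nullable alternative, skip
  C → F: FIRST \ {ε} = { '-', 'id' } — disjoint from FOLLOW(C)

E, F have no nullable alternative, so no FIRST/FOLLOW check is needed there.

No FIRST/FOLLOW conflicts found.

Answer: No FIRST/FOLLOW conflicts.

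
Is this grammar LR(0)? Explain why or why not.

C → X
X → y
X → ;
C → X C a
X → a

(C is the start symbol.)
A grammar is LR(0) if no state in the canonical LR(0) collection has:
  - both a shift item (dot before a terminal) and a complete item (shift-reduce conflict), or
  - two or more complete items (reduce-reduce conflict; the accept item [C' → C .] counts as a complete item here).

Augment with C' → C and build the canonical LR(0) collection (I0 = CLOSURE({[C' → . C]}), then GOTO on every symbol after a dot until no new states appear). It has 8 states:
  I0: { [C → . X C a], [C → . X], [C' → . C], [X → . ;], [X → . a], [X → . y] }  — shift
  I1: { [X → ; .] }  — reduce
  I2: { [C' → C .] }  — accept
  I3: { [C → . X C a], [C → . X], [C → X . C a], [C → X .], [X → . ;], [X → . a], [X → . y] }  — shift, reduce
  I4: { [X → a .] }  — reduce
  I5: { [X → y .] }  — reduce
  I6: { [C → X C . a] }  — shift
  I7: { [C → X C a .] }  — reduce

Conflict in state I3:
  Shift-reduce conflict between [C → X .] and [X → . ;]
So the grammar is NOT LR(0).

Answer: No. Shift-reduce conflict between [C → X .] and [X → . ;]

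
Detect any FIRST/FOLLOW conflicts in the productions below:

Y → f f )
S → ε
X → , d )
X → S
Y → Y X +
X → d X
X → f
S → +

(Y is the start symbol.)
Yes. S → '+' with FOLLOW(S) on { '+' }

A FIRST/FOLLOW conflict occurs when a non-terminal N has a nullable alternative N → β (β ⇒* ε) and another alternative N → α with FIRST(α) ∩ FOLLOW(N) ≠ ∅: on such a lookahead the parser cannot decide between expanding α and letting N vanish via β.

Nullable non-terminals: S, X.
FIRST sets used below: FIRST(S) = { '+', ε }

S: nullable alternative(s) S → ε; FOLLOW(S) = { '+' }
  S → ε: FIRST \ {ε} = { } — this is the only nullable alternative, skip
  S → +: FIRST \ {ε} = { '+' } — overlaps FOLLOW(S) on { '+' }: CONFLICT

X: nullable alternative(s) X → S; FOLLOW(X) = { '+' }
  X → , d ): FIRST \ {ε} = { ',' } — disjoint from FOLLOW(X)
  X → S: FIRST \ {ε} = { '+' } — this is the only nullable alternative, skip
  X → d X: FIRST \ {ε} = { 'd' } — disjoint from FOLLOW(X)
  X → f: FIRST \ {ε} = { 'f' } — disjoint from FOLLOW(X)

Y has no nullable alternative, so no FIRST/FOLLOW check is needed there.

So the grammar has 1 FIRST/FOLLOW conflict (marked CONFLICT above).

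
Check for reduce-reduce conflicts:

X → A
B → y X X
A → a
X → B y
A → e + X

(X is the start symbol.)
Augment with X' → X and build the canonical LR(0) collection (I0 = CLOSURE({[X' → . X]}), then GOTO on every symbol after a dot until no new states appear). It has 12 states:
  I0: { [A → . a], [A → . e + X], [B → . y X X], [X → . A], [X → . B y], [X' → . X] }  — shift
  I1: { [X → A .] }  — reduce
  I2: { [X → B . y] }  — shift
  I3: { [X' → X .] }  — accept
  I4: { [A → a .] }  — reduce
  I5: { [A → e . + X] }  — shift
  I6: { [A → . a], [A → . e + X], [B → . y X X], [B → y . X X], [X → . A], [X → . B y] }  — shift
  I7: { [A → . a], [A → . e + X], [B → . y X X], [B → y X . X], [X → . A], [X → . B y] }  — shift
  I8: { [B → y X X .] }  — reduce
  I9: { [A → . a], [A → . e + X], [A → e + . X], [B → . y X X], [X → . A], [X → . B y] }  — shift
  I10: { [A → e + X .] }  — reduce
  I11: { [X → B y .] }  — reduce

No state contains more than one complete item.

Answer: No reduce-reduce conflicts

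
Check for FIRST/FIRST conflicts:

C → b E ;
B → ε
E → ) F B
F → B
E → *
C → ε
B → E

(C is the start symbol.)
FIRST sets of the non-terminals at (or reachable through a nullable prefix from) the front of some alternative:
  FIRST(E) = { ')', '*' }

Productions for C:
  C → b E ;: FIRST = { 'b' }
  C → ε: FIRST = { ε }
Productions for B:
  B → ε: FIRST = { ε }
  B → E: FIRST = { ')', '*' }
Productions for E:
  E → ) F B: FIRST = { ')' }
  E → *: FIRST = { '*' }
F has only one production, so no FIRST/FIRST conflict is possible there.

All alternatives of each non-terminal have pairwise disjoint FIRST sets.

Answer: No FIRST/FIRST conflicts.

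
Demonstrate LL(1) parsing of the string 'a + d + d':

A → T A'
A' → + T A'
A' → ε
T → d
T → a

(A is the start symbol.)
LL(1) parsing maintains a stack (initially the start symbol over $) and the input. At each step: if the stack top is a terminal, match it against the current input token; if it is a non-terminal N, replace it with the RHS of M[N, lookahead] (the unique production whose predict set contains the lookahead).

Stack is shown with the top on the left.

Stack     Input        Action
-----------------------------
A $       a + d + d $  output A → T A'
T A' $    a + d + d $  output T → a
a A' $    a + d + d $  match 'a'
A' $      + d + d $    output A' → + T A'
+ T A' $  + d + d $    match '+'
T A' $    d + d $      output T → d
d A' $    d + d $      match 'd'
A' $      + d $        output A' → + T A'
+ T A' $  + d $        match '+'
T A' $    d $          output T → d
d A' $    d $          match 'd'
A' $      $            output A' → ε
$         $            accept

The string is accepted.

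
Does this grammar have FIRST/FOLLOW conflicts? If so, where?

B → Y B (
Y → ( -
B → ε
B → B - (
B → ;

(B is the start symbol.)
Yes. B → Y B '(' with FOLLOW(B) on { '(' }; B → B '-' '(' with FOLLOW(B) on { '(', '-' }

Nullable non-terminals: B.
FIRST sets used below: FIRST(Y) = { '(' }, FIRST(B) = { '(', '-', ';', ε }

B: nullable alternative(s) B → ε; FOLLOW(B) = { $, '(', '-' }
  B → Y B (: FIRST \ {ε} = { '(' } — overlaps FOLLOW(B) on { '(' }: CONFLICT
  B → ε: FIRST \ {ε} = { } — this is the only nullable alternative, skip
  B → B - (: FIRST \ {ε} = { '(', '-', ';' } — overlaps FOLLOW(B) on { '(', '-' }: CONFLICT
  B → ;: FIRST \ {ε} = { ';' } — disjoint from FOLLOW(B)

Y has no nullable alternative, so no FIRST/FOLLOW check is needed there.

So the grammar has 2 FIRST/FOLLOW conflicts (marked CONFLICT above).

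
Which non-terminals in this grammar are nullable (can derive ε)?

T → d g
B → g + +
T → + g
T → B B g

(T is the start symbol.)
None

There are no ε-productions, so no non-terminal can derive ε.
No non-terminals are nullable.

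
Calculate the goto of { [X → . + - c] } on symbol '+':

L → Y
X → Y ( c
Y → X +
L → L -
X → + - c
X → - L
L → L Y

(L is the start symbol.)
{ [X → + . - c] }

GOTO(I, '+') = CLOSURE({ [A → αX.β] : [A → α.Xβ] ∈ I, X = '+' })

Items with dot before '+', with the dot advanced:
  [X → . + - c] → [X → + . - c]
Closure adds nothing (no advanced item has the dot before a non-terminal).

GOTO = { [X → + . - c] }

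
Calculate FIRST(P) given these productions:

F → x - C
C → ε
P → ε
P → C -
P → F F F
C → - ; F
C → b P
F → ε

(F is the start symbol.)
{ '-', 'b', 'x', ε }

To compute FIRST(P), examine every production with P on the left-hand side, reading each right-hand side left to right until a non-nullable symbol is reached.

FIRST sets of the other non-terminals involved (by the same procedure, iterated to a fixed point):
  FIRST(C) = { '-', 'b', ε }
  FIRST(F) = { 'x', ε }

From P → ε:
  - ε-production, so ε ∈ FIRST(P)
From P → C -:
  - C is a non-terminal: add FIRST(C) \ {ε} = { '-', 'b' }
    C is nullable, so continue to the next symbol
  - '-' is a terminal: add '-' and stop
From P → F F F:
  - F is a non-terminal: add FIRST(F) \ {ε} = { 'x' }
    F is nullable, so continue to the next symbol
  - F is a non-terminal: add FIRST(F) \ {ε} = { 'x' }
    F is nullable, so continue to the next symbol
  - F is a non-terminal: add FIRST(F) \ {ε} = { 'x' }
    F is nullable and nothing follows, so the whole right-hand side can vanish: ε ∈ FIRST(P)

Collecting: FIRST(P) = { '-', 'b', 'x', ε }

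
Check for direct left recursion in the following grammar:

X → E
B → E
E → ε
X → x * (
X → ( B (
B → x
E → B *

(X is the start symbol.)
No direct left recursion

Direct left recursion occurs when N → N α for some non-terminal N (the right-hand side begins with the left-hand side itself).

X → E: starts with E
B → E: starts with E
E → ε: starts with ε
X → x * (: starts with x
X → ( B (: starts with '('
B → x: starts with x
E → B *: starts with B

No direct left recursion found.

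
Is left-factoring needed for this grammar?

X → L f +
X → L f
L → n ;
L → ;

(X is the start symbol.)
Yes, X has productions with common prefix 'L f'

Left-factoring is needed when two productions for the same non-terminal
share a common prefix on the right-hand side.

Productions for X:
  X → L f +
  X → L f
Productions for L:
  L → n ;
  L → ;

Found common prefix 'L f' in productions for X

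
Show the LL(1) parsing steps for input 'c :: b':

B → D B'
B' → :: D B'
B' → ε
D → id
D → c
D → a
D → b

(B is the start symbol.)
LL(1) parsing maintains a stack (initially the start symbol over $) and the input. At each step: if the stack top is a terminal, match it against the current input token; if it is a non-terminal N, replace it with the RHS of M[N, lookahead] (the unique production whose predict set contains the lookahead).

Stack is shown with the top on the left.

Stack      Input     Action
---------------------------
B $        c :: b $  output B → D B'
D B' $     c :: b $  output D → c
c B' $     c :: b $  match 'c'
B' $       :: b $    output B' → :: D B'
:: D B' $  :: b $    match '::'
D B' $     b $       output D → b
b B' $     b $       match 'b'
B' $       $         output B' → ε
$          $         accept

The string is accepted.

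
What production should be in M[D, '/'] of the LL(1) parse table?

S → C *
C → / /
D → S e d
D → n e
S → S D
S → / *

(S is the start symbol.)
To find M[D, '/'], we find productions for D where '/' is in the predict set (PREDICT(N → α) = (FIRST(α) \ {ε}) ∪ (FOLLOW(N) if α ⇒* ε)).

Relevant sets:
  FIRST(S) = { '/' }

D → S e d: PREDICT = { '/' }
  '/' is in predict set, so this production goes in M[D, '/']
D → n e: PREDICT = { 'n' }

M[D, '/'] = D → S e d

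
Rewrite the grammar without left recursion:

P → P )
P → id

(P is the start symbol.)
P → id P'
P' → ) P'
P' → ε

P is directly left-recursive. The standard transformation for
  A → A α₁ | ... | A α_m | β₁ | ... | β_n
is
  A  → β₁ A' | ... | β_n A'
  A' → α₁ A' | ... | α_m A' | ε

P → id becomes P → id P'
P → P ) becomes P' → ) P'
Add P' → ε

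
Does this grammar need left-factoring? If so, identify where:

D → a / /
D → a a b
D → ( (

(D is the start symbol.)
Yes, D has productions with common prefix 'a'

Left-factoring is needed when two productions for the same non-terminal
share a common prefix on the right-hand side.

Productions for D:
  D → a / /
  D → a a b
  D → ( (

Found common prefix 'a' in productions for D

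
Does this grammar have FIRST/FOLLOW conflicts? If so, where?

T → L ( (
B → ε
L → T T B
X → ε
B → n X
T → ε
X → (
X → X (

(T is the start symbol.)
Nullable non-terminals: B, L, T, X.
FIRST sets used below: FIRST(L) = { '(', 'n', ε }, FIRST(X) = { '(', ε }

B: nullable alternative(s) B → ε; FOLLOW(B) = { '(' }
  B → ε: FIRST \ {ε} = { } — this is the only nullable alternative, skip
  B → n X: FIRST \ {ε} = { 'n' } — disjoint from FOLLOW(B)
L has a nullable alternative but only one production, so nothing to check.

T: nullable alternative(s) T → ε; FOLLOW(T) = { $, '(', 'n' }
  T → L ( (: FIRST \ {ε} = { '(', 'n' } — overlaps FOLLOW(T) on { '(', 'n' }: CONFLICT
  T → ε: FIRST \ {ε} = { } — this is the only nullable alternative, skip

X: nullable alternative(s) X → ε; FOLLOW(X) = { '(' }
  X → ε: FIRST \ {ε} = { } — this is the only nullable alternative, skip
  X → (: FIRST \ {ε} = { '(' } — overlaps FOLLOW(X) on { '(' }: CONFLICT
  X → X (: FIRST \ {ε} = { '(' } — overlaps FOLLOW(X) on { '(' }: CONFLICT

So the grammar has 3 FIRST/FOLLOW conflicts (marked CONFLICT above).

Answer: Yes. T → L '(' '(' with FOLLOW(T) on { '(', 'n' }; X → '(' with FOLLOW(X) on { '(' }; X → X '(' with FOLLOW(X) on { '(' }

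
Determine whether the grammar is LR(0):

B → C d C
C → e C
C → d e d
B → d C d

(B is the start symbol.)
Augment with B' → B and build the canonical LR(0) collection (I0 = CLOSURE({[B' → . B]}), then GOTO on every symbol after a dot until no new states appear). It has 15 states:
  I0: { [B → . C d C], [B → . d C d], [B' → . B], [C → . d e d], [C → . e C] }  — shift
  I1: { [B' → B .] }  — accept
  I2: { [B → C . d C] }  — shift
  I3: { [B → d . C d], [C → . d e d], [C → . e C], [C → d . e d] }  — shift
  I4: { [C → . d e d], [C → . e C], [C → e . C] }  — shift
  I5: { [C → e C .] }  — reduce
  I6: { [C → d . e d] }  — shift
  I7: { [C → d e . d] }  — shift
  I8: { [C → d e d .] }  — reduce
  I9: { [B → d C . d] }  — shift
  I10: { [C → . d e d], [C → . e C], [C → d e . d], [C → e . C] }  — shift
  I11: { [C → d . e d], [C → d e d .] }  — shift, reduce
  I12: { [B → d C d .] }  — reduce
  I13: { [B → C d . C], [C → . d e d], [C → . e C] }  — shift
  I14: { [B → C d C .] }  — reduce

Conflict in state I11:
  Shift-reduce conflict between [C → d e d .] and [C → d . e d]
So the grammar is NOT LR(0).

Answer: No. Shift-reduce conflict between [C → d e d .] and [C → d . e d]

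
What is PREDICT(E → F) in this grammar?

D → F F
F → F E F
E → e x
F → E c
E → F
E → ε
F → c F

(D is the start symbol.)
PREDICT(E → F) = (FIRST(RHS) \ {ε}) ∪ (FOLLOW(E) if ε ∈ FIRST(RHS), i.e. RHS ⇒* ε)
FIRST(F) = { 'c', 'e' }
FIRST(F) = { 'c', 'e' }
ε ∉ FIRST(F), so FOLLOW(E) is not added.
PREDICT(E → F) = { 'c', 'e' }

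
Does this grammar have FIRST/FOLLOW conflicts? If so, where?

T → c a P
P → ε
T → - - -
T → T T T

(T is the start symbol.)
No FIRST/FOLLOW conflicts.

A FIRST/FOLLOW conflict occurs when a non-terminal N has a nullable alternative N → β (β ⇒* ε) and another alternative N → α with FIRST(α) ∩ FOLLOW(N) ≠ ∅: on such a lookahead the parser cannot decide between expanding α and letting N vanish via β.

Nullable non-terminals: P.
P has a nullable alternative but only one production, so nothing to check.

T has no nullable alternative, so no FIRST/FOLLOW check is needed there.

No FIRST/FOLLOW conflicts found.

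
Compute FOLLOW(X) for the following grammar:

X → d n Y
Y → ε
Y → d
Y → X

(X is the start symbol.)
X is the start symbol, so $ ∈ FOLLOW(X).
In Y → X: X is at the end, add FOLLOW(Y)

The FOLLOW sets referred to above (computed the same way, to a fixed point):
  FOLLOW(Y) = { $ }

Taking the union: FOLLOW(X) = { $ }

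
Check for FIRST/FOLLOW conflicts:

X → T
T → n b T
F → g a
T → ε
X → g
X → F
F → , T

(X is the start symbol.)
No FIRST/FOLLOW conflicts.

A FIRST/FOLLOW conflict occurs when a non-terminal N has a nullable alternative N → β (β ⇒* ε) and another alternative N → α with FIRST(α) ∩ FOLLOW(N) ≠ ∅: on such a lookahead the parser cannot decide between expanding α and letting N vanish via β.

Nullable non-terminals: T, X.
FIRST sets used below: FIRST(T) = { 'n', ε }, FIRST(F) = { ',', 'g' }

T: nullable alternative(s) T → ε; FOLLOW(T) = { $ }
  T → n b T: FIRST \ {ε} = { 'n' } — disjoint from FOLLOW(T)
  T → ε: FIRST \ {ε} = { } — this is the only nullable alternative, skip

X: nullable alternative(s) X → T; FOLLOW(X) = { $ }
  X → T: FIRST \ {ε} = { 'n' } — this is the only nullable alternative, skip
  X → g: FIRST \ {ε} = { 'g' } — disjoint from FOLLOW(X)
  X → F: FIRST \ {ε} = { ',', 'g' } — disjoint from FOLLOW(X)

F has no nullable alternative, so no FIRST/FOLLOW check is needed there.

No FIRST/FOLLOW conflicts found.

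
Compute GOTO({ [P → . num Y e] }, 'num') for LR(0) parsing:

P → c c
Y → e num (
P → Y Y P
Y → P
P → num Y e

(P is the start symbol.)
{ [P → . Y Y P], [P → . c c], [P → . num Y e], [P → num . Y e], [Y → . P], [Y → . e num (] }

GOTO(I, 'num') = CLOSURE({ [A → αX.β] : [A → α.Xβ] ∈ I, X = 'num' })

Items with dot before 'num', with the dot advanced:
  [P → . num Y e] → [P → num . Y e]
Closure of the advanced items:
  [P → num . Y e] has the dot before Y: add [Y → . e num (], [Y → . P]
  [Y → . P] has the dot before P: add [P → . c c], [P → . Y Y P], [P → . num Y e]

GOTO = { [P → . Y Y P], [P → . c c], [P → . num Y e], [P → num . Y e], [Y → . P], [Y → . e num (] }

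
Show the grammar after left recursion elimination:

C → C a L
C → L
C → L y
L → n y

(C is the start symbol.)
C is directly left-recursive. The standard transformation for
  A → A α₁ | ... | A α_m | β₁ | ... | β_n
is
  A  → β₁ A' | ... | β_n A'
  A' → α₁ A' | ... | α_m A' | ε

C → L becomes C → L C'
C → L y becomes C → L y C'
C → C a L becomes C' → a L C'
Add C' → ε

Productions for other non-terminals are unchanged:
  L → n y

Resulting grammar:
C → L C'
C → L y C'
C' → a L C'
C' → ε
L → n y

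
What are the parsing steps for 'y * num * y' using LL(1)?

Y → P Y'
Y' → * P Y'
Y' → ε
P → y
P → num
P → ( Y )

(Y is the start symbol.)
LL(1) parsing maintains a stack (initially the start symbol over $) and the input. At each step: if the stack top is a terminal, match it against the current input token; if it is a non-terminal N, replace it with the RHS of M[N, lookahead] (the unique production whose predict set contains the lookahead).

Stack is shown with the top on the left.

Stack     Input          Action
-------------------------------
Y $       y * num * y $  output Y → P Y'
P Y' $    y * num * y $  output P → y
y Y' $    y * num * y $  match 'y'
Y' $      * num * y $    output Y' → * P Y'
* P Y' $  * num * y $    match '*'
P Y' $    num * y $      output P → num
num Y' $  num * y $      match 'num'
Y' $      * y $          output Y' → * P Y'
* P Y' $  * y $          match '*'
P Y' $    y $            output P → y
y Y' $    y $            match 'y'
Y' $      $              output Y' → ε
$         $              accept

The string is accepted.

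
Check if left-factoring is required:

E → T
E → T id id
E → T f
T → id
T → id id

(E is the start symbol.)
Left-factoring is needed when two productions for the same non-terminal
share a common prefix on the right-hand side.

Productions for E:
  E → T
  E → T id id
  E → T f
Productions for T:
  T → id
  T → id id

Found common prefix 'T' in productions for E
Found common prefix 'id' in productions for T

Answer: Yes, E has productions with common prefix 'T'; T has productions with common prefix 'id'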